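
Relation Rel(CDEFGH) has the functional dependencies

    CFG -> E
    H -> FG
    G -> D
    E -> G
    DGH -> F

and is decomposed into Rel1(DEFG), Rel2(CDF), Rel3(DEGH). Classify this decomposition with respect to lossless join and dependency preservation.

lossy and not dependency-preserving

Lossless test (chase): applying each FD to every pair of rows produces no changes in the tableau, so no row becomes fully distinguished — the join is lossy.
Dependency preservation: the restricted closure of {CFG} across the fragments never reaches {E}, so CFG → E cannot be enforced without a join — not preserved.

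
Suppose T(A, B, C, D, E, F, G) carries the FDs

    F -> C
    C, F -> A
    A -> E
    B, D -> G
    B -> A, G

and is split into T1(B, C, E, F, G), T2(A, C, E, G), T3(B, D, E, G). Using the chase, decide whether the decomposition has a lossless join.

Chase test. Columns are A, B, C, D, E, F, G; row i has aⱼ where attribute j ∈ Ti, else bᵢⱼ.
Initial tableau (one row per fragment):
  row 1: b11 a2 a3 b14 a5 a6 a7
  row 2: a1 b22 a3 b24 a5 b26 a7
  row 3: b31 a2 b33 a4 a5 b36 a7
Rows 1 and 3 agree on B; apply B→A, G and equate their A, G entries.
No row becomes fully distinguished — the join is lossy.

No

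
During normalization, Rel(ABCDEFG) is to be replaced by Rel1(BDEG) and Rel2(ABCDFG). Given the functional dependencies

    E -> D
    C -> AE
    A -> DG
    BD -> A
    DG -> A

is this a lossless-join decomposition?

No

Common attributes: Rel1 ∩ Rel2 = {BDG}.
Closure of {BDG}: BD → A applies, adding A. So (BDG)⁺ = {ABDG}.
The closure contains neither all of Rel1 = {BDEG} nor all of Rel2 = {ABCDFG}, so the common attributes are not a superkey of either fragment. The join is lossy.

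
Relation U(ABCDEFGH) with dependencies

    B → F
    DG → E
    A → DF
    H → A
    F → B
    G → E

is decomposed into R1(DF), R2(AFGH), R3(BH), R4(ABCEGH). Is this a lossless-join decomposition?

No

Chase test. Columns are ABCDEFGH; row i has aⱼ where attribute j ∈ Ri, else bᵢⱼ.
Initial tableau (one row per fragment):
  row 1: b11 b12 b13 a4 b15 a6 b17 b18
  row 2: a1 b22 b23 b24 b25 a6 a7 a8
  row 3: b31 a2 b33 b34 b35 b36 b37 a8
  row 4: a1 a2 a3 b44 a5 b46 a7 a8
Rows 3 and 4 agree on B; apply B→F and equate their F entries.
Rows 2 and 4 agree on A; apply A→DF and equate their DF entries.
Rows 2 and 3 agree on H; apply H→A and equate their A entries.
Rows 1 and 2 agree on F; apply F→B and equate their B entries.
Rows 1 and 3 agree on F; apply F→B and equate their B entries.
Rows 2 and 4 agree on G; apply G→E and equate their E entries.
Rows 2 and 3 agree on A; apply A→DF and equate their DF entries.
No row becomes fully distinguished — the join is lossy.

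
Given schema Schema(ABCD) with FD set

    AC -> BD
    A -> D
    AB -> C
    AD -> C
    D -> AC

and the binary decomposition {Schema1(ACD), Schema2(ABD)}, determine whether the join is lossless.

Yes

Common attributes: Schema1 ∩ Schema2 = {AD}.
Closure of {AD}: AD → C applies, adding C; AC → BD applies, adding B. So (AD)⁺ = {ABCD}.
This closure contains every attribute of Schema1, so Schema1 ∩ Schema2 → Schema1. The join is lossless.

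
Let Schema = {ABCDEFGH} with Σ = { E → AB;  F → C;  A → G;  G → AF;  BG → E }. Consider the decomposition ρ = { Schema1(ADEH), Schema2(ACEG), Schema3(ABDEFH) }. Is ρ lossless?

Chase test. Columns are ABCDEFGH; row i has aⱼ where attribute j ∈ Schemai, else bᵢⱼ.
Initial tableau (one row per fragment):
  row 1: a1 b12 b13 a4 a5 b16 b17 a8
  row 2: a1 b22 a3 b24 a5 b26 a7 b28
  row 3: a1 a2 b33 a4 a5 a6 b37 a8
Rows 1 and 2 agree on E; apply E→AB and equate their AB entries.
Rows 1 and 3 agree on E; apply E→AB and equate their AB entries.
Rows 1 and 2 agree on A; apply A→G and equate their G entries.
Rows 1 and 3 agree on A; apply A→G and equate their G entries.
Rows 1 and 2 agree on G; apply G→AF and equate their AF entries.
Rows 1 and 3 agree on G; apply G→AF and equate their AF entries.
Rows 1 and 2 agree on F; apply F→C and equate their C entries.
Rows 1 and 3 agree on F; apply F→C and equate their C entries.
Row 1 is now all distinguished symbols — the join is lossless.

Yes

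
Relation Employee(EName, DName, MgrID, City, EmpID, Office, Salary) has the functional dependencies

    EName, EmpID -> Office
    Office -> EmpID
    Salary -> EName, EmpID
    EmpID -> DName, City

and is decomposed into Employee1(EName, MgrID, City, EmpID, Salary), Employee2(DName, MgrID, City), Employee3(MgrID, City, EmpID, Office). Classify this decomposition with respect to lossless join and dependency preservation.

lossy and not dependency-preserving

Lossless test (chase): Rows 1 and 3 agree on EmpID; apply EmpID→DName, City and equate their DName, City entries. No row becomes fully distinguished — the join is lossy.
Dependency preservation: the restricted closure of {EName, EmpID} across the fragments never reaches {Office}, so EName, EmpID → Office cannot be enforced without a join — not preserved.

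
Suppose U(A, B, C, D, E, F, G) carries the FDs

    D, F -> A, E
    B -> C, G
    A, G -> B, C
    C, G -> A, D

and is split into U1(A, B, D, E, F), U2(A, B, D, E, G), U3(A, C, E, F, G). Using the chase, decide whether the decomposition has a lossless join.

Chase test. Columns are A, B, C, D, E, F, G; row i has aⱼ where attribute j ∈ Ui, else bᵢⱼ.
Initial tableau (one row per fragment):
  row 1: a1 a2 b13 a4 a5 a6 b17
  row 2: a1 a2 b23 a4 a5 b26 a7
  row 3: a1 b32 a3 b34 a5 a6 a7
Rows 1 and 2 agree on B; apply B→C, G and equate their C, G entries.
Rows 1 and 3 agree on A, G; apply A, G→B, C and equate their B, C entries.
Rows 1 and 3 agree on C, G; apply C, G→A, D and equate their A, D entries.
Row 1 is now all distinguished symbols — the join is lossless.

Yes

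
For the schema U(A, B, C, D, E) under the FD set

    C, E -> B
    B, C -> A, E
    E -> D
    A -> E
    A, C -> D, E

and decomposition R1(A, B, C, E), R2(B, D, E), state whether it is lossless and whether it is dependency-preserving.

Lossless test: (B, E)⁺ = {B, D, E}, which contains all of one fragment — lossless.
Dependency preservation: A, C → D, E is not contained in any single fragment, but the restricted closure of its left-hand side across the fragments still reaches the right-hand side; the remaining FDs each lie inside some fragment. All dependencies are preserved.

lossless and dependency-preserving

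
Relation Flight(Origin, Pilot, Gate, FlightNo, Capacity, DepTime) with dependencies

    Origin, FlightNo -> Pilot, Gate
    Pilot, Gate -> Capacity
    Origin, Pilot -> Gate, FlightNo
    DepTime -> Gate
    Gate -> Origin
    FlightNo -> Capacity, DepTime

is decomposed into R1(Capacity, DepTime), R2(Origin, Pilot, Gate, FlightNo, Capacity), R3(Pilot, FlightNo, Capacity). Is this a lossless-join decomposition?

Chase test. Columns are Origin, Pilot, Gate, FlightNo, Capacity, DepTime; row i has aⱼ where attribute j ∈ Ri, else bᵢⱼ.
Initial tableau (one row per fragment):
  row 1: b11 b12 b13 b14 a5 a6
  row 2: a1 a2 a3 a4 a5 b26
  row 3: b31 a2 b33 a4 a5 b36
Rows 2 and 3 agree on FlightNo; apply FlightNo→Capacity, DepTime and equate their Capacity, DepTime entries.
Rows 2 and 3 agree on DepTime; apply DepTime→Gate and equate their Gate entries.
Rows 2 and 3 agree on Gate; apply Gate→Origin and equate their Origin entries.
No row becomes fully distinguished — the join is lossy.

No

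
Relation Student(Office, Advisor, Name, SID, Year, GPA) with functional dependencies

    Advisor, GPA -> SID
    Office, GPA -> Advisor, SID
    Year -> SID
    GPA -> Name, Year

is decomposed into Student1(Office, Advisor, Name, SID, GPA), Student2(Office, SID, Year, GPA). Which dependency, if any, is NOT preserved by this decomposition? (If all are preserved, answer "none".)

Advisor, GPA → SID lies within Student1.
Office, GPA → Advisor, SID lies within Student1.
Year → SID lies within Student2.
GPA → Name, Year: restricted closure across fragments reaches Name, Year.
Every dependency is enforceable on the fragments, so the decomposition is dependency-preserving.

none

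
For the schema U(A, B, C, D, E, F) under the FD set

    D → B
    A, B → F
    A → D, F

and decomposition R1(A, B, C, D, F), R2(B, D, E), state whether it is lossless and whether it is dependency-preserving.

lossy but dependency-preserving

Lossless test: (B, D)⁺ = {B, D}, which is a superkey of neither fragment — lossy.
Dependency preservation: every FD's attributes lie within a single fragment, so each can be enforced locally — preserved.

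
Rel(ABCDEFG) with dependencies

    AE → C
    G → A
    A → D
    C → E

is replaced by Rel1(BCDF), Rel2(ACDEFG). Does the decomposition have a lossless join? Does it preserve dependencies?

Lossless test: (CDF)⁺ = {CDEF}, which is a superkey of neither fragment — lossy.
Dependency preservation: every FD's attributes lie within a single fragment, so each can be enforced locally — preserved.

lossy but dependency-preserving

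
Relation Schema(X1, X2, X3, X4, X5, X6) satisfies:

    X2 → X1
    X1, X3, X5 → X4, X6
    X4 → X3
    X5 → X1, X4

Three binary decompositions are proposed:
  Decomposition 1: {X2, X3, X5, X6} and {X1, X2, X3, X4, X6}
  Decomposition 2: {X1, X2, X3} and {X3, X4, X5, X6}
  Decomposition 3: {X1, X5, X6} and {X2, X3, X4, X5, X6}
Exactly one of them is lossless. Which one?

Decomposition 3

Decomposition 1: common = {X2, X3, X6}, closure = {X1, X2, X3, X6} → lossy.
Decomposition 2: common = {X3}, closure = {X3} → lossy.
Decomposition 3: common = {X5, X6}, closure = {X1, X3, X4, X5, X6} → lossless.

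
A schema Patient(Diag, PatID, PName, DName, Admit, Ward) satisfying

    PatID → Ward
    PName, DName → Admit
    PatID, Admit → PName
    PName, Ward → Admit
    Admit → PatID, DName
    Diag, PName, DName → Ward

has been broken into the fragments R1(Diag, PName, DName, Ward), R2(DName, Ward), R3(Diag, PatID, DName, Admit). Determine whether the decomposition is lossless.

No

Chase test. Columns are Diag, PatID, PName, DName, Admit, Ward; row i has aⱼ where attribute j ∈ Ri, else bᵢⱼ.
Initial tableau (one row per fragment):
  row 1: a1 b12 a3 a4 b15 a6
  row 2: b21 b22 b23 a4 b25 a6
  row 3: a1 a2 b33 a4 a5 b36
No row becomes fully distinguished — the join is lossy.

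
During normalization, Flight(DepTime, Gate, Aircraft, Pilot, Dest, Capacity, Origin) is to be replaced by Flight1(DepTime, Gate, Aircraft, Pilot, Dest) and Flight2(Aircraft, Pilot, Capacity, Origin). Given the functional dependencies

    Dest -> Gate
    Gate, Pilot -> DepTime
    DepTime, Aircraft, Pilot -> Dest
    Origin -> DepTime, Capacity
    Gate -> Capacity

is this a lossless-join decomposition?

Common attributes: Flight1 ∩ Flight2 = {Aircraft, Pilot}.
No dependency enlarges {Aircraft, Pilot}, so (Aircraft, Pilot)⁺ = {Aircraft, Pilot}.
The closure contains neither all of Flight1 = {DepTime, Gate, Aircraft, Pilot, Dest} nor all of Flight2 = {Aircraft, Pilot, Capacity, Origin}, so the common attributes are not a superkey of either fragment. The join is lossy.

No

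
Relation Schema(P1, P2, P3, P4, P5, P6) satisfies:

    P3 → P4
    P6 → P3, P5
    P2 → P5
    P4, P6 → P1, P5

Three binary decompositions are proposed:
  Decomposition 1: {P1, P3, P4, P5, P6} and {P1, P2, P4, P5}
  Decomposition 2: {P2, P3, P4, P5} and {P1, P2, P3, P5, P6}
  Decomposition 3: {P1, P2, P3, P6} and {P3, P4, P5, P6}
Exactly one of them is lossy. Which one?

Decomposition 1: common = {P1, P4, P5}, closure = {P1, P4, P5} → lossy.
Decomposition 2: common = {P2, P3, P5}, closure = {P2, P3, P4, P5} → lossless.
Decomposition 3: common = {P3, P6}, closure = {P1, P3, P4, P5, P6} → lossless.

Decomposition 1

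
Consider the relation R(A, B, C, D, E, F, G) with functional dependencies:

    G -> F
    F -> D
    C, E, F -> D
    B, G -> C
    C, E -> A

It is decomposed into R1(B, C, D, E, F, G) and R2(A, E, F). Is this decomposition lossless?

No

Common attributes: R1 ∩ R2 = {E, F}.
Closure of {E, F}: F → D applies, adding D. So (E, F)⁺ = {D, E, F}.
The closure contains neither all of R1 = {B, C, D, E, F, G} nor all of R2 = {A, E, F}, so the common attributes are not a superkey of either fragment. The join is lossy.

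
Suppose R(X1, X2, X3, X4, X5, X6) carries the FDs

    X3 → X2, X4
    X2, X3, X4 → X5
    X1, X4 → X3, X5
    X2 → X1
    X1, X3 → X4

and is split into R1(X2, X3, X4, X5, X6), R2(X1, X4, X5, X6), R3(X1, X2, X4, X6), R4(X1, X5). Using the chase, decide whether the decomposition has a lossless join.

Yes

Chase test. Columns are X1, X2, X3, X4, X5, X6; row i has aⱼ where attribute j ∈ Ri, else bᵢⱼ.
Initial tableau (one row per fragment):
  row 1: b11 a2 a3 a4 a5 a6
  row 2: a1 b22 b23 a4 a5 a6
  row 3: a1 a2 b33 a4 b35 a6
  row 4: a1 b42 b43 b44 a5 b46
Rows 2 and 3 agree on X1, X4; apply X1, X4→X3, X5 and equate their X3, X5 entries.
Rows 1 and 3 agree on X2; apply X2→X1 and equate their X1 entries.
Rows 2 and 3 agree on X3; apply X3→X2, X4 and equate their X2, X4 entries.
Rows 1 and 2 agree on X1, X4; apply X1, X4→X3, X5 and equate their X3, X5 entries.
Row 1 is now all distinguished symbols — the join is lossless.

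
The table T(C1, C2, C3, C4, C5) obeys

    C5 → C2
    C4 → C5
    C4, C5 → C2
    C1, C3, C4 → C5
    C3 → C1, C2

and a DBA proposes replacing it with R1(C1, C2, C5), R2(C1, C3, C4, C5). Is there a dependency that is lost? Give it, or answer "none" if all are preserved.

C3 → C1, C2

Check C3 → C1, C2: no single fragment contains all of {C1, C2, C3}, and the restricted closure of {C3} across the fragments never reaches {C1, C2}.
C5 → C2 is preserved.
C4 → C5 is preserved.
C4, C5 → C2 is preserved.
C1, C3, C4 → C5 is preserved.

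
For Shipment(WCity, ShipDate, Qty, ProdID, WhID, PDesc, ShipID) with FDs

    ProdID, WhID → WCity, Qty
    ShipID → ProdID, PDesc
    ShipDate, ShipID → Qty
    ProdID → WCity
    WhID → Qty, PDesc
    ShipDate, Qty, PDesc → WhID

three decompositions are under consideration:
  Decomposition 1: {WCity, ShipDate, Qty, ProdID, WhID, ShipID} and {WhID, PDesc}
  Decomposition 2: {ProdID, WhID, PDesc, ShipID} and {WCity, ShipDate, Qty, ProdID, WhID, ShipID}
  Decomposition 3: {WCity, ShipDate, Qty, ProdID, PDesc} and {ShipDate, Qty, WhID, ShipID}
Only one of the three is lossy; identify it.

Decomposition 1: common = {WhID}, closure = {Qty, WhID, PDesc} → lossless.
Decomposition 2: common = {ProdID, WhID, ShipID}, closure = {WCity, Qty, ProdID, WhID, PDesc, ShipID} → lossless.
Decomposition 3: common = {ShipDate, Qty}, closure = {ShipDate, Qty} → lossy.

Decomposition 3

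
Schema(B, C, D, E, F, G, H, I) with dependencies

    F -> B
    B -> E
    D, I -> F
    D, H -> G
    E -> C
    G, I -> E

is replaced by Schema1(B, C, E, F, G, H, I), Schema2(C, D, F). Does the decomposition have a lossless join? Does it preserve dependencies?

lossy and not dependency-preserving

Lossless test: (C, F)⁺ = {B, C, E, F}, which is a superkey of neither fragment — lossy.
Dependency preservation: the restricted closure of {D, I} across the fragments never reaches {F}, so D, I → F cannot be enforced without a join — not preserved.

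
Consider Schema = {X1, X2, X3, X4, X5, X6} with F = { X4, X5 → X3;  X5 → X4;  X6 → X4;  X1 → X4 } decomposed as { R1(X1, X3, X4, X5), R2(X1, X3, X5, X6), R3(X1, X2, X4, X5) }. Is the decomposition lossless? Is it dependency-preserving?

Lossless test (chase): Rows 1 and 3 agree on X4, X5; apply X4, X5→X3 and equate their X3 entries. Rows 1 and 2 agree on X5; apply X5→X4 and equate their X4 entries. No row becomes fully distinguished — the join is lossy.
Dependency preservation: the restricted closure of {X6} across the fragments never reaches {X4}, so X6 → X4 cannot be enforced without a join — not preserved.

lossy and not dependency-preserving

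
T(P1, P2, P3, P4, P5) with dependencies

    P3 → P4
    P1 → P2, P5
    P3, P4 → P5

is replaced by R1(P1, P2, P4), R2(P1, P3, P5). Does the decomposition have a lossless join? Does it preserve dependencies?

lossy and not dependency-preserving

Lossless test: (P1)⁺ = {P1, P2, P5}, which is a superkey of neither fragment — lossy.
Dependency preservation: the restricted closure of {P3} across the fragments never reaches {P4}, so P3 → P4 cannot be enforced without a join — not preserved.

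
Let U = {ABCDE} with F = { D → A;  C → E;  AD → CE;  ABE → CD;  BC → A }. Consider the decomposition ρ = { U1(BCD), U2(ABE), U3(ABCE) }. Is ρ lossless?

Yes

Chase test. Columns are ABCDE; row i has aⱼ where attribute j ∈ Ui, else bᵢⱼ.
Initial tableau (one row per fragment):
  row 1: b11 a2 a3 a4 b15
  row 2: a1 a2 b23 b24 a5
  row 3: a1 a2 a3 b34 a5
Rows 1 and 3 agree on C; apply C→E and equate their E entries.
Rows 2 and 3 agree on ABE; apply ABE→CD and equate their CD entries.
Rows 1 and 2 agree on BC; apply BC→A and equate their A entries.
Rows 1 and 2 agree on ABE; apply ABE→CD and equate their CD entries.
Row 1 is now all distinguished symbols — the join is lossless.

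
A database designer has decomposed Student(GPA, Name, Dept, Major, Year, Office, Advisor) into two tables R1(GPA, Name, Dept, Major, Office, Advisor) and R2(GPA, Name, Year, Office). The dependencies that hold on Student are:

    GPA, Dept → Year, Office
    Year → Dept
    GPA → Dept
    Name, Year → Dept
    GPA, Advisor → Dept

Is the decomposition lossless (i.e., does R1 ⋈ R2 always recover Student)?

Common attributes: R1 ∩ R2 = {GPA, Name, Office}.
Closure of {GPA, Name, Office}: GPA → Dept applies, adding Dept; GPA, Dept → Year, Office applies, adding Year. So (GPA, Name, Office)⁺ = {GPA, Name, Dept, Year, Office}.
This closure contains every attribute of R2, so R1 ∩ R2 → R2. The join is lossless.

Yes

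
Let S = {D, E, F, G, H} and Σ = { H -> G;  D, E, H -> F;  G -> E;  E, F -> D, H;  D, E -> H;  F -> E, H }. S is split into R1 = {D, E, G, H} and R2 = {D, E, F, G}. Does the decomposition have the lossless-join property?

Common attributes: R1 ∩ R2 = {D, E, G}.
Closure of {D, E, G}: D, E → H applies, adding H; D, E, H → F applies, adding F. So (D, E, G)⁺ = {D, E, F, G, H}.
This closure contains every attribute of R1, so R1 ∩ R2 → R1. The join is lossless.

Yes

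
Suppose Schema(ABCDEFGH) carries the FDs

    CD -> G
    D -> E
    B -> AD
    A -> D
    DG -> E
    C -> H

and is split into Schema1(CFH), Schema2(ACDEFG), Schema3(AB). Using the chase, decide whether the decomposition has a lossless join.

No

Chase test. Columns are ABCDEFGH; row i has aⱼ where attribute j ∈ Schemai, else bᵢⱼ.
Initial tableau (one row per fragment):
  row 1: b11 b12 a3 b14 b15 a6 b17 a8
  row 2: a1 b22 a3 a4 a5 a6 a7 b28
  row 3: a1 a2 b33 b34 b35 b36 b37 b38
Rows 2 and 3 agree on A; apply A→D and equate their D entries.
Rows 1 and 2 agree on C; apply C→H and equate their H entries.
Rows 2 and 3 agree on D; apply D→E and equate their E entries.
No row becomes fully distinguished — the join is lossy.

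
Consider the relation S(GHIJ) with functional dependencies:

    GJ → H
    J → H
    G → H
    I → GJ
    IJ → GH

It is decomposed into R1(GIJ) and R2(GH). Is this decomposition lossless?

Common attributes: R1 ∩ R2 = {G}.
Closure of {G}: G → H applies, adding H. So (G)⁺ = {GH}.
This closure contains every attribute of R2, so R1 ∩ R2 → R2. The join is lossless.

Yes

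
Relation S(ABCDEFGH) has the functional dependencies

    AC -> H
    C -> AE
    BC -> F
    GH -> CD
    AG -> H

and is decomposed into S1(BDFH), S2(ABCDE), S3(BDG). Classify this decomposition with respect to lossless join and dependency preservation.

lossy and not dependency-preserving

Lossless test (chase): applying each FD to every pair of rows produces no changes in the tableau, so no row becomes fully distinguished — the join is lossy.
Dependency preservation: the restricted closure of {AC} across the fragments never reaches {H}, so AC → H cannot be enforced without a join — not preserved.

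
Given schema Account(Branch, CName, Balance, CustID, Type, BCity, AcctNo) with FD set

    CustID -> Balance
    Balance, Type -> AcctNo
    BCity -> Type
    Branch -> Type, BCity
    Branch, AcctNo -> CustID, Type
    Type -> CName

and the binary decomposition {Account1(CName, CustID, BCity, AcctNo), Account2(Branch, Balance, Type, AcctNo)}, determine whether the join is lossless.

Common attributes: Account1 ∩ Account2 = {AcctNo}.
No dependency enlarges {AcctNo}, so (AcctNo)⁺ = {AcctNo}.
The closure contains neither all of Account1 = {CName, CustID, BCity, AcctNo} nor all of Account2 = {Branch, Balance, Type, AcctNo}, so the common attributes are not a superkey of either fragment. The join is lossy.

No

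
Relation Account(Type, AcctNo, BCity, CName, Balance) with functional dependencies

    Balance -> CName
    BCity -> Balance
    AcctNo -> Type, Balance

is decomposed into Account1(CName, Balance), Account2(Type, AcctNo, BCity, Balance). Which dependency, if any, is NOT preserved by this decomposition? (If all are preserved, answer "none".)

none

Balance → CName lies within Account1.
BCity → Balance lies within Account2.
AcctNo → Type, Balance lies within Account2.
Every dependency is enforceable on the fragments, so the decomposition is dependency-preserving.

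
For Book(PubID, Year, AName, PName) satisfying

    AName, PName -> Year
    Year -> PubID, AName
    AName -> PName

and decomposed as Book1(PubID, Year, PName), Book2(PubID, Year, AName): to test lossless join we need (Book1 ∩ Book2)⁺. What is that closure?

Book1 ∩ Book2 = {PubID, Year}.
Year → PubID, AName applies, adding AName
AName → PName applies, adding PName
Closure: {PubID, Year, AName, PName}.

PubID, Year, AName, PName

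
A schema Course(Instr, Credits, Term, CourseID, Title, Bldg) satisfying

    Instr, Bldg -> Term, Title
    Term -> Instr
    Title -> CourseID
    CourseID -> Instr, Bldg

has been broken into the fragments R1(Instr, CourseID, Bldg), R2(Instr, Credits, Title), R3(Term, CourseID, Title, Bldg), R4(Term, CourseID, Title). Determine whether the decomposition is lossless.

Yes

Chase test. Columns are Instr, Credits, Term, CourseID, Title, Bldg; row i has aⱼ where attribute j ∈ Ri, else bᵢⱼ.
Initial tableau (one row per fragment):
  row 1: a1 b12 b13 a4 b15 a6
  row 2: a1 a2 b23 b24 a5 b26
  row 3: b31 b32 a3 a4 a5 a6
  row 4: b41 b42 a3 a4 a5 b46
Rows 3 and 4 agree on Term; apply Term→Instr and equate their Instr entries.
Rows 2 and 3 agree on Title; apply Title→CourseID and equate their CourseID entries.
Rows 1 and 2 agree on CourseID; apply CourseID→Instr, Bldg and equate their Instr, Bldg entries.
Rows 1 and 3 agree on CourseID; apply CourseID→Instr, Bldg and equate their Instr, Bldg entries.
Rows 1 and 4 agree on CourseID; apply CourseID→Instr, Bldg and equate their Instr, Bldg entries.
Rows 1 and 2 agree on Instr, Bldg; apply Instr, Bldg→Term, Title and equate their Term, Title entries.
Rows 1 and 3 agree on Instr, Bldg; apply Instr, Bldg→Term, Title and equate their Term, Title entries.
Row 2 is now all distinguished symbols — the join is lossless.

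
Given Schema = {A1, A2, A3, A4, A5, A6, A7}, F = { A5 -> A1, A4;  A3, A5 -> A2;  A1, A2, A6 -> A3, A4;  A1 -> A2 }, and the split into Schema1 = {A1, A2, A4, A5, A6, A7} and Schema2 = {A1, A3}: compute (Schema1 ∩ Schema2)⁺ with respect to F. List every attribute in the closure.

A1, A2

Schema1 ∩ Schema2 = {A1}.
A1 → A2 applies, adding A2
Closure: {A1, A2}.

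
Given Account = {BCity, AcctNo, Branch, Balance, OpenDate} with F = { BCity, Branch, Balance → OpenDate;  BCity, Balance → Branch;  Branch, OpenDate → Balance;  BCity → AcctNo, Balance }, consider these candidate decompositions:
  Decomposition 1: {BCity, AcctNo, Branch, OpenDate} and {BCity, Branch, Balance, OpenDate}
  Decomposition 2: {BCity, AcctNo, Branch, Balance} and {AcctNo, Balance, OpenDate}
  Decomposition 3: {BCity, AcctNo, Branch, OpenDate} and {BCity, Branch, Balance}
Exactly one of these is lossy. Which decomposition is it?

Decomposition 1: common = {BCity, Branch, OpenDate}, closure = {BCity, AcctNo, Branch, Balance, OpenDate} → lossless.
Decomposition 2: common = {AcctNo, Balance}, closure = {AcctNo, Balance} → lossy.
Decomposition 3: common = {BCity, Branch}, closure = {BCity, AcctNo, Branch, Balance, OpenDate} → lossless.

Decomposition 2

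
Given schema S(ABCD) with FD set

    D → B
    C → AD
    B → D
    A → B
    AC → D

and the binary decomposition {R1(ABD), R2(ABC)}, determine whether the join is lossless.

Common attributes: R1 ∩ R2 = {AB}.
Closure of {AB}: B → D applies, adding D. So (AB)⁺ = {ABD}.
This closure contains every attribute of R1, so R1 ∩ R2 → R1. The join is lossless.

Yes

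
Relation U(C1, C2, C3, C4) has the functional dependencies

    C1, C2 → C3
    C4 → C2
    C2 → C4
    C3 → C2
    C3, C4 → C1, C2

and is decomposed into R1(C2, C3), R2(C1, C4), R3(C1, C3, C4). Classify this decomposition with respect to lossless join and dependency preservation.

lossless but not dependency-preserving

Lossless test (chase): Rows 2 and 3 agree on C4; apply C4→C2 and equate their C2 entries. Rows 1 and 3 agree on C3; apply C3→C2 and equate their C2 entries. Rows 2 and 3 agree on C1, C2; apply C1, C2→C3 and equate their C3 entries. Rows 1 and 2 agree on C2; apply C2→C4 and equate their C4 entries. Rows 1 and 2 agree on C3, C4; apply C3, C4→C1, C2 and equate their C1, C2 entries. Row 1 is now all distinguished symbols — the join is lossless.
Dependency preservation: the restricted closure of {C1, C2} across the fragments never reaches {C3}, so C1, C2 → C3 cannot be enforced without a join — not preserved.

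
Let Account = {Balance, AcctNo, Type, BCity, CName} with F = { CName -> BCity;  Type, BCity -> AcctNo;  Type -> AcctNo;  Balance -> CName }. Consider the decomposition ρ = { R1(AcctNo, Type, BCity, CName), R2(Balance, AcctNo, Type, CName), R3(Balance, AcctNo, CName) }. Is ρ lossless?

Yes

Chase test. Columns are Balance, AcctNo, Type, BCity, CName; row i has aⱼ where attribute j ∈ Ri, else bᵢⱼ.
Initial tableau (one row per fragment):
  row 1: b11 a2 a3 a4 a5
  row 2: a1 a2 a3 b24 a5
  row 3: a1 a2 b33 b34 a5
Rows 1 and 2 agree on CName; apply CName→BCity and equate their BCity entries.
Rows 1 and 3 agree on CName; apply CName→BCity and equate their BCity entries.
Row 2 is now all distinguished symbols — the join is lossless.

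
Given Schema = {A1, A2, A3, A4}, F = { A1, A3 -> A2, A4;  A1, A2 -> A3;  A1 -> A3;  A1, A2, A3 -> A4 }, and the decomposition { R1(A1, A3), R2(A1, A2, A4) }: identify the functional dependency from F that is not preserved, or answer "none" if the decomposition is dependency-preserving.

none

A1, A3 → A2, A4: restricted closure across fragments reaches A2, A4.
A1, A2 → A3: restricted closure across fragments reaches A3.
A1 → A3 lies within R1.
A1, A2, A3 → A4: restricted closure across fragments reaches A4.
Every dependency is enforceable on the fragments, so the decomposition is dependency-preserving.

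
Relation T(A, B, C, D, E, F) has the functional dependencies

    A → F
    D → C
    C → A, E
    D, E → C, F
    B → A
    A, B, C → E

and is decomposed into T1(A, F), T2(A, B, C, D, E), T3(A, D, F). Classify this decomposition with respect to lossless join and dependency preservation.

Lossless test (chase): Rows 1 and 2 agree on A; apply A→F and equate their F entries. Rows 2 and 3 agree on D; apply D→C and equate their C entries. Rows 2 and 3 agree on C; apply C→A, E and equate their A, E entries. Row 2 is now all distinguished symbols — the join is lossless.
Dependency preservation: D, E → C, F is not contained in any single fragment, but the restricted closure of its left-hand side across the fragments still reaches the right-hand side; the remaining FDs each lie inside some fragment. All dependencies are preserved.

lossless and dependency-preserving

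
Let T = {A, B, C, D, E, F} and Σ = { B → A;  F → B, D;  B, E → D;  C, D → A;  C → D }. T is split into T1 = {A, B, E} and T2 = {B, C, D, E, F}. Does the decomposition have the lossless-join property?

Common attributes: T1 ∩ T2 = {B, E}.
Closure of {B, E}: B → A applies, adding A; B, E → D applies, adding D. So (B, E)⁺ = {A, B, D, E}.
This closure contains every attribute of T1, so T1 ∩ T2 → T1. The join is lossless.

Yes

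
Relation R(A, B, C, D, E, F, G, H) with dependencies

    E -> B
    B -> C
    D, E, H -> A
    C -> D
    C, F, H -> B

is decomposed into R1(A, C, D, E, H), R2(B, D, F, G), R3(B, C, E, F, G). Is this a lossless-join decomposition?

No

Chase test. Columns are A, B, C, D, E, F, G, H; row i has aⱼ where attribute j ∈ Ri, else bᵢⱼ.
Initial tableau (one row per fragment):
  row 1: a1 b12 a3 a4 a5 b16 b17 a8
  row 2: b21 a2 b23 a4 b25 a6 a7 b28
  row 3: b31 a2 a3 b34 a5 a6 a7 b38
Rows 1 and 3 agree on E; apply E→B and equate their B entries.
Rows 1 and 2 agree on B; apply B→C and equate their C entries.
Rows 1 and 3 agree on C; apply C→D and equate their D entries.
No row becomes fully distinguished — the join is lossy.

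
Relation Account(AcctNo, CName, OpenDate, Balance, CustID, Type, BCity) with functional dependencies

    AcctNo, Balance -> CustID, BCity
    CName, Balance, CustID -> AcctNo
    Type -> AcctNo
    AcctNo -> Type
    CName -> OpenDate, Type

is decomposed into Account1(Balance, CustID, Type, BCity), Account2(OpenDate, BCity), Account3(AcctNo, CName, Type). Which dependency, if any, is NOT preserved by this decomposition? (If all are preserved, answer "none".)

Check CName → OpenDate, Type: no single fragment contains all of {CName, OpenDate, Type}, and the restricted closure of {CName} across the fragments never reaches {OpenDate, Type}.
AcctNo, Balance → CustID, BCity is preserved.
CName, Balance, CustID → AcctNo is preserved.
Type → AcctNo is preserved.
AcctNo → Type is preserved.

CName -> OpenDate, Type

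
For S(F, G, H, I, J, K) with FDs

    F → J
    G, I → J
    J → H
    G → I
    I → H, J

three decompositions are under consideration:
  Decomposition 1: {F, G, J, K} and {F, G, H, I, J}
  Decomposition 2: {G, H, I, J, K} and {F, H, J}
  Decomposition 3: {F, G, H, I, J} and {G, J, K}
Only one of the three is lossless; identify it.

Decomposition 1

Decomposition 1: common = {F, G, J}, closure = {F, G, H, I, J} → lossless.
Decomposition 2: common = {H, J}, closure = {H, J} → lossy.
Decomposition 3: common = {G, J}, closure = {G, H, I, J} → lossy.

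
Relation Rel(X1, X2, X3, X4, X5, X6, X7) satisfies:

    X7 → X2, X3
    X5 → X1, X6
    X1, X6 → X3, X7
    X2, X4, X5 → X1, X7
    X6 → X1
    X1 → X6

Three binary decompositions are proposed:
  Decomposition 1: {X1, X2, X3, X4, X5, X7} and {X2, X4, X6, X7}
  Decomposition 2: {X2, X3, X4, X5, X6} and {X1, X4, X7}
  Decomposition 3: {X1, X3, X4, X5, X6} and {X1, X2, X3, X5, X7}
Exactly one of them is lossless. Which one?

Decomposition 1: common = {X2, X4, X7}, closure = {X2, X3, X4, X7} → lossy.
Decomposition 2: common = {X4}, closure = {X4} → lossy.
Decomposition 3: common = {X1, X3, X5}, closure = {X1, X2, X3, X5, X6, X7} → lossless.

Decomposition 3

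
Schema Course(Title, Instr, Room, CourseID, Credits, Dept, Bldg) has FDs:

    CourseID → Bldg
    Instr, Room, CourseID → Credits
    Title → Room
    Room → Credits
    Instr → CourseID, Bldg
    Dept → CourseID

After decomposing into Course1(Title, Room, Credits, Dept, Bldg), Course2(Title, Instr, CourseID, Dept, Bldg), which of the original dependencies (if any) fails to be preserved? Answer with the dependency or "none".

CourseID → Bldg lies within Course2.
Instr, Room, CourseID → Credits: restricted closure across fragments reaches Credits.
Title → Room lies within Course1.
Room → Credits lies within Course1.
Instr → CourseID, Bldg lies within Course2.
Dept → CourseID lies within Course2.
Every dependency is enforceable on the fragments, so the decomposition is dependency-preserving.

none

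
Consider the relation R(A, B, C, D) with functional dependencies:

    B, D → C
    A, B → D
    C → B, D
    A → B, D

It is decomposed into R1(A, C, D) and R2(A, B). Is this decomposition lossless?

Yes

Common attributes: R1 ∩ R2 = {A}.
Closure of {A}: A → B, D applies, adding B, D; B, D → C applies, adding C. So (A)⁺ = {A, B, C, D}.
This closure contains every attribute of R1, so R1 ∩ R2 → R1. The join is lossless.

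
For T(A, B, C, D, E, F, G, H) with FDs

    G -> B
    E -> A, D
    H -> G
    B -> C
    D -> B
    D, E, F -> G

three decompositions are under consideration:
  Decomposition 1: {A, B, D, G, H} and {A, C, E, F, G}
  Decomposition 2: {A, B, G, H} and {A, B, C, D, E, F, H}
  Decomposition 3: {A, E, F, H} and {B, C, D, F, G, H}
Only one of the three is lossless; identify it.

Decomposition 1: common = {A, G}, closure = {A, B, C, G} → lossy.
Decomposition 2: common = {A, B, H}, closure = {A, B, C, G, H} → lossless.
Decomposition 3: common = {F, H}, closure = {B, C, F, G, H} → lossy.

Decomposition 2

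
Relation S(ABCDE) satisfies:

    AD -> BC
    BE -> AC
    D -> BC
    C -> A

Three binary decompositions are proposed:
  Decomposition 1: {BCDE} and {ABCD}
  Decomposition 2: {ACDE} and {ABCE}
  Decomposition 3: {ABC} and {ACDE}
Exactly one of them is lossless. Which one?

Decomposition 1: common = {BCD}, closure = {ABCD} → lossless.
Decomposition 2: common = {ACE}, closure = {ACE} → lossy.
Decomposition 3: common = {AC}, closure = {AC} → lossy.

Decomposition 1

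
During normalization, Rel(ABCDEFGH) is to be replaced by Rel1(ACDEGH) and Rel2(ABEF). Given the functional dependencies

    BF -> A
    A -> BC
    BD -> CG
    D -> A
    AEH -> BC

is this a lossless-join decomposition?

No

Common attributes: Rel1 ∩ Rel2 = {AE}.
Closure of {AE}: A → BC applies, adding BC. So (AE)⁺ = {ABCE}.
The closure contains neither all of Rel1 = {ACDEGH} nor all of Rel2 = {ABEF}, so the common attributes are not a superkey of either fragment. The join is lossy.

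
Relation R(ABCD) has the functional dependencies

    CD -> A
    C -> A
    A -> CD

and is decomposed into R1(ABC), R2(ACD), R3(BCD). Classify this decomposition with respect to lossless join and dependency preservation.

lossless and dependency-preserving

Lossless test (chase): Rows 2 and 3 agree on CD; apply CD→A and equate their A entries. Rows 1 and 2 agree on A; apply A→CD and equate their CD entries. Row 1 is now all distinguished symbols — the join is lossless.
Dependency preservation: every FD's attributes lie within a single fragment, so each can be enforced locally — preserved.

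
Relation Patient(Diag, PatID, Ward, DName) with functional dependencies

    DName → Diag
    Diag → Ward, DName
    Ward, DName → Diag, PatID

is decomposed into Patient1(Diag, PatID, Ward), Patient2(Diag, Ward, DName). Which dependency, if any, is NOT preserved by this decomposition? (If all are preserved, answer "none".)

none

DName → Diag lies within Patient2.
Diag → Ward, DName lies within Patient2.
Ward, DName → Diag, PatID: restricted closure across fragments reaches Diag, PatID.
Every dependency is enforceable on the fragments, so the decomposition is dependency-preserving.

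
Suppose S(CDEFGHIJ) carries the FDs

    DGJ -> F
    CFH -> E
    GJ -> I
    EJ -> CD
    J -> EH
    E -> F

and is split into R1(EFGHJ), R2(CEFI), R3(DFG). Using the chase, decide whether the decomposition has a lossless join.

Chase test. Columns are CDEFGHIJ; row i has aⱼ where attribute j ∈ Ri, else bᵢⱼ.
Initial tableau (one row per fragment):
  row 1: b11 b12 a3 a4 a5 a6 b17 a8
  row 2: a1 b22 a3 a4 b25 b26 a7 b28
  row 3: b31 a2 b33 a4 a5 b36 b37 b38
No row becomes fully distinguished — the join is lossy.

No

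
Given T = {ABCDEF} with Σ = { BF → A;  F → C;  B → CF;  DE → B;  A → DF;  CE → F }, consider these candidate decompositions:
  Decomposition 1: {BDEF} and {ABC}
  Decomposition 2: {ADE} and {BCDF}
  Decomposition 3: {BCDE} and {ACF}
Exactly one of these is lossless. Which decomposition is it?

Decomposition 1: common = {B}, closure = {ABCDF} → lossless.
Decomposition 2: common = {D}, closure = {D} → lossy.
Decomposition 3: common = {C}, closure = {C} → lossy.

Decomposition 1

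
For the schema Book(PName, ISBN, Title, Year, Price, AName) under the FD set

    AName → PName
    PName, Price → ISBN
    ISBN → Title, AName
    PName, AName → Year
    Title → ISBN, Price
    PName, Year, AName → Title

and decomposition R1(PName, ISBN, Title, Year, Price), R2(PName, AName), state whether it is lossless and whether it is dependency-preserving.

Lossless test: (PName)⁺ = {PName}, which is a superkey of neither fragment — lossy.
Dependency preservation: the restricted closure of {ISBN} across the fragments never reaches {Title, AName}, so ISBN → Title, AName cannot be enforced without a join — not preserved.

lossy and not dependency-preserving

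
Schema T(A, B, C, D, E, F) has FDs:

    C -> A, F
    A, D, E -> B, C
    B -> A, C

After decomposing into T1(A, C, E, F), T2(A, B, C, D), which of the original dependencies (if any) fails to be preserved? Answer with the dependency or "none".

Check A, D, E → B, C: no single fragment contains all of {A, B, C, D, E}, and the restricted closure of {A, D, E} across the fragments never reaches {B, C}.
C → A, F is preserved.
B → A, C is preserved.

A, D, E -> B, C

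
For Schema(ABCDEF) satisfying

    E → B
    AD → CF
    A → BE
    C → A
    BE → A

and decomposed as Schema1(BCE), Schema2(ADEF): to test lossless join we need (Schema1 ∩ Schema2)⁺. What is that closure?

ABE

Schema1 ∩ Schema2 = {E}.
E → B applies, adding B
BE → A applies, adding A
Closure: {ABE}.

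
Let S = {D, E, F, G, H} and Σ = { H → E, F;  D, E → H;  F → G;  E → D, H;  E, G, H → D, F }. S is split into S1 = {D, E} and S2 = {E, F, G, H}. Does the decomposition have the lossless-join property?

Yes

Common attributes: S1 ∩ S2 = {E}.
Closure of {E}: E → D, H applies, adding D, H; H → E, F applies, adding F; F → G applies, adding G. So (E)⁺ = {D, E, F, G, H}.
This closure contains every attribute of S1, so S1 ∩ S2 → S1. The join is lossless.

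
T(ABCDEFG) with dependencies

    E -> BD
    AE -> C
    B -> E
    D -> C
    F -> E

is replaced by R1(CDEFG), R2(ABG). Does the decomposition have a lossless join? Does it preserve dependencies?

lossy and not dependency-preserving

Lossless test: (G)⁺ = {G}, which is a superkey of neither fragment — lossy.
Dependency preservation: the restricted closure of {E} across the fragments never reaches {BD}, so E → BD cannot be enforced without a join — not preserved.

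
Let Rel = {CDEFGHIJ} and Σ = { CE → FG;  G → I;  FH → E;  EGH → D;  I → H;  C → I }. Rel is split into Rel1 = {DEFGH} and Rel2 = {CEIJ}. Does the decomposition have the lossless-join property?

Common attributes: Rel1 ∩ Rel2 = {E}.
No dependency enlarges {E}, so (E)⁺ = {E}.
The closure contains neither all of Rel1 = {DEFGH} nor all of Rel2 = {CEIJ}, so the common attributes are not a superkey of either fragment. The join is lossy.

No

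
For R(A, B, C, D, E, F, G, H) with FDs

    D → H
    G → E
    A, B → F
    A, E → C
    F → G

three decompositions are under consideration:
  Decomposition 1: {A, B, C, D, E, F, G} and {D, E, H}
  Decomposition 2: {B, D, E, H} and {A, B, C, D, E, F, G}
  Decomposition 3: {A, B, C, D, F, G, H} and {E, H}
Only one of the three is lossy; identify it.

Decomposition 3

Decomposition 1: common = {D, E}, closure = {D, E, H} → lossless.
Decomposition 2: common = {B, D, E}, closure = {B, D, E, H} → lossless.
Decomposition 3: common = {H}, closure = {H} → lossy.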